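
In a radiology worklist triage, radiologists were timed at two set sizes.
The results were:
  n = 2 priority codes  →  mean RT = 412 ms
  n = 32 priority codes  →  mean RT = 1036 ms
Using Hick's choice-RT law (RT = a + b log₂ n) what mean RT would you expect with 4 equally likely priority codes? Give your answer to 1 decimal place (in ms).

568.0 ms

With log₂ n on the abscissa the relation is linear; from the two conditions:
  b = (1036 − 412) / (log₂ 32 − log₂ 2) = 624 / (5 − 1) = 156.000 ms/bit
  a = 412 − 156.000 × 1 = 256.000 ms
Then RT(4) = 256.000 + 156.000 × log₂ 4 = 256.000 + 156.000 × 2 ≈ 568.000 ms.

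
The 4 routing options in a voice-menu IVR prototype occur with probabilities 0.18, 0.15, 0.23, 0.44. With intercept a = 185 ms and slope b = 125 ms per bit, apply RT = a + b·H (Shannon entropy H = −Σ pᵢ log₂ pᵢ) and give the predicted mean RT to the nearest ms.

Entropy contributions −pᵢ log₂ pᵢ: 0.4453, 0.4105, 0.4877, 0.5211; sum H = 1.8647 bits.
RT = a + bH = 185 + 125·1.8647 = 418.08 ms.

418 ms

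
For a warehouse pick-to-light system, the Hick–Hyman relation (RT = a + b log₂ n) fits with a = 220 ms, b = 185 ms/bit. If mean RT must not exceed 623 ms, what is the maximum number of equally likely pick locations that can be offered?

Set 220 + 185·log₂ n ≤ 623 → log₂ n ≤ (623 − 220)/185 = 2.1784.
So n ≤ 2^2.1784 = 4.526; the largest integer n is 4.

4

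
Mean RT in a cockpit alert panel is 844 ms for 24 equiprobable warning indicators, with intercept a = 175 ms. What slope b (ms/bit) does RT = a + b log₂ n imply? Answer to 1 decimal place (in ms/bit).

log₂(24) = 4.5850 bits.
b = (RT − a)/log₂ n = (844 − 175) / 4.5850 = 145.912 ms/bit.

145.9 ms/bit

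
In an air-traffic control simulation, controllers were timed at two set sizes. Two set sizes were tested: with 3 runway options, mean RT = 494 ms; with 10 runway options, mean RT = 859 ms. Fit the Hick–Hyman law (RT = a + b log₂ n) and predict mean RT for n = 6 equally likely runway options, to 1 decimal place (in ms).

With log₂ n on the abscissa the relation is linear; from the two conditions:
  b = (859 − 494) / (log₂ 10 − log₂ 3) = 365 / (3.3219 − 1.5850) = 210.137 ms/bit
  a = 494 − 210.137 × 1.5850 = 160.941 ms
Then RT(6) = 160.941 + 210.137 × log₂ 6 = 160.941 + 210.137 × 2.5850 ≈ 704.137 ms.

704.1 ms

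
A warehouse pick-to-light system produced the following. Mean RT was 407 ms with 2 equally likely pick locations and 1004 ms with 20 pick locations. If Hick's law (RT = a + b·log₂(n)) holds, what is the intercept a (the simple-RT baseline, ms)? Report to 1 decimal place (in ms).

227.3 ms

Slope: b = (1004 − 407) / (log₂ 20 − log₂ 2) = 597/3.3219 = 179.715 ms/bit.
a = RT₁ − b·log₂ n₁ = 407 − 179.715 × 1 = 227.285 ms.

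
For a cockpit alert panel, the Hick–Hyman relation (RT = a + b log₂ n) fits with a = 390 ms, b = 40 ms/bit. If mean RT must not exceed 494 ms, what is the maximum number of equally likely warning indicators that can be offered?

Information budget: (494 − 390)/40 = 2.6000 bits, so n ≤ 2^2.6000 = 6.063 → at most 6.

6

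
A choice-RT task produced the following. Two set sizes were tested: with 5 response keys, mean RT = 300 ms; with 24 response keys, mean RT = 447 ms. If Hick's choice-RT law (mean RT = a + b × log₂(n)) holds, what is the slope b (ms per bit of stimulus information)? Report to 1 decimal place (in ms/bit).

Slope: b = (447 − 300) / (log₂ 24 − log₂ 5) = 147/2.2630 = 64.957 ms/bit.

65.0 ms/bit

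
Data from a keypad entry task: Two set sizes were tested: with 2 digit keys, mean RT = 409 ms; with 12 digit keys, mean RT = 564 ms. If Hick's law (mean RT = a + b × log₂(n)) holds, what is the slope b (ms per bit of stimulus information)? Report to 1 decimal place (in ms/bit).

Slope: b = (564 − 409) / (log₂ 12 − log₂ 2) = 155/2.5850 = 59.962 ms/bit.

60.0 ms/bit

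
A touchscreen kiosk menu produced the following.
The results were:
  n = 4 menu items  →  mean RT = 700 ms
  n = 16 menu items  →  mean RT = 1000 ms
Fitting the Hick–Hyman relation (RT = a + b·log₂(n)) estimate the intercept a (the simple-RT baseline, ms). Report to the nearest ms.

The slope on a log₂ axis is (1000 − 700) / (4 − 2) = 150 ms/bit.
a = RT₁ − b·log₂ n₁ = 700 − 150 × 2 = 400.000 ms.

400 ms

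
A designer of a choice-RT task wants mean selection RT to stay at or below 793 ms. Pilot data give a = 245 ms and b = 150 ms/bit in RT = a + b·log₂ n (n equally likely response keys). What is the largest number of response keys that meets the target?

Set 245 + 150·log₂ n ≤ 793 → log₂ n ≤ (793 − 245)/150 = 3.6533.
So n ≤ 2^3.6533 = 12.582; the largest integer n is 12.

12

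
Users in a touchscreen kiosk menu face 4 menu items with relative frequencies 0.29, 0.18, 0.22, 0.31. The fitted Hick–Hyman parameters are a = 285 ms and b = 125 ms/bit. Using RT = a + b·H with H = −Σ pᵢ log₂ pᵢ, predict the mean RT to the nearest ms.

H = 0.29·log₂(1/0.29) + 0.18·log₂(1/0.18) + 0.22·log₂(1/0.22) + 0.31·log₂(1/0.31) = 1.9676 bits.
RT = 285 + 125 × 1.9676 = 530.95 ms.

531 ms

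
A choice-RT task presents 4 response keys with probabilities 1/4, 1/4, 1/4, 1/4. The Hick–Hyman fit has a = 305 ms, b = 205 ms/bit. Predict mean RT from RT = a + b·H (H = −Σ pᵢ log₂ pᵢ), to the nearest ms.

Each term −pᵢ log₂ pᵢ: 0.25·2 + 0.25·2 + 0.25·2 + 0.25·2; summed, H = 2.000 bits.
Mean RT = a + bH = 305 + 205·2.000 = 715.00 ms.

715 ms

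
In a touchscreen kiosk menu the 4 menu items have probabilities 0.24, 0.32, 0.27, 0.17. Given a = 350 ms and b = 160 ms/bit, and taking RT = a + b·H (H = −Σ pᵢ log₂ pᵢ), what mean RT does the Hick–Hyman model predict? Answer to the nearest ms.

664 ms

H = 0.24·log₂(1/0.24) + 0.32·log₂(1/0.32) + 0.27·log₂(1/0.27) + 0.17·log₂(1/0.17) = 1.9648 bits.
RT = 350 + 160 × 1.9648 = 664.36 ms.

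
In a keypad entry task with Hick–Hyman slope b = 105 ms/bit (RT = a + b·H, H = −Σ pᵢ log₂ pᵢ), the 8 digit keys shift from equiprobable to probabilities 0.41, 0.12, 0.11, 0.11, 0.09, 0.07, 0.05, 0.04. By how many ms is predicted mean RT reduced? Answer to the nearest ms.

44 ms

The RT saving is b·ΔH. Equiprobable H₀ = log₂(8) = 3.0000 bits; with the given probabilities H = 2.5781 bits.
b·(H₀ − H) = 105 × (3.0000 − 2.5781) = 44.30 ms.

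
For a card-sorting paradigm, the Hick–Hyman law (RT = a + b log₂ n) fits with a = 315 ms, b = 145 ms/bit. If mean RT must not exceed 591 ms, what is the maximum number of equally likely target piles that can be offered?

3

Information budget: (591 − 315)/145 = 1.9034 bits, so n ≤ 2^1.9034 = 3.741 → at most 3.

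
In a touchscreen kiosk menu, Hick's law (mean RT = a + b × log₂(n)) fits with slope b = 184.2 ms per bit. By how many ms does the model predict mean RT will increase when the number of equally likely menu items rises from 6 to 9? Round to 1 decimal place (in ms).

107.8 ms

The intercept a cancels: ΔRT = b·(log₂ n₂ − log₂ n₁) = b·log₂(n₂/n₁).
log₂(9) − log₂(6) = 3.1699 − 2.5850 = 0.5850.
ΔRT = 184.2 × 0.5850 = 107.750 ms.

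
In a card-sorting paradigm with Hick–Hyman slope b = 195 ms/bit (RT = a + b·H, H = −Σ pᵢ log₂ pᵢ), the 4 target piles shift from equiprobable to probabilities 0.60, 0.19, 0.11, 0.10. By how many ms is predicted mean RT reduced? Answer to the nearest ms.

82 ms

The RT saving is b·ΔH. Equiprobable H₀ = log₂(4) = 2.0000 bits; with the given probabilities H = 1.5799 bits.
b·(H₀ − H) = 195 × (2.0000 − 1.5799) = 81.92 ms.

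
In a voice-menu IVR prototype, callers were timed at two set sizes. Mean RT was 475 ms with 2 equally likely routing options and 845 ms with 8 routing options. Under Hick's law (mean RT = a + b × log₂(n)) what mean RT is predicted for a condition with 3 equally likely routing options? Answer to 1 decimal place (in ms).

583.2 ms

With log₂ n on the abscissa the relation is linear; from the two conditions:
  b = (845 − 475) / (log₂ 8 − log₂ 2) = 370 / (3 − 1) = 185.000 ms/bit
  a = 475 − 185.000 × 1 = 290.000 ms
Then RT(3) = 290.000 + 185.000 × log₂ 3 = 290.000 + 185.000 × 1.5850 ≈ 583.218 ms.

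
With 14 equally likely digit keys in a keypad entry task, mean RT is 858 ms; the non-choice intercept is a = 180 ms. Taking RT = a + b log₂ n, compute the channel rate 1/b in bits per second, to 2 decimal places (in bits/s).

Choice component = 858 − 180 = 678 ms over log₂(14) = 3.8074 bits.
b = 678 / 3.8074 = 178.076 ms/bit, so 1/b = 5.616 bits/s.

5.62 bits/s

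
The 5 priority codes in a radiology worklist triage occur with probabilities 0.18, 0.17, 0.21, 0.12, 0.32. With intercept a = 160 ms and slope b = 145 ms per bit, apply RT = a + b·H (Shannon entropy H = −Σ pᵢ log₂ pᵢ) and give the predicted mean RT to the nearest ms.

Entropy contributions −pᵢ log₂ pᵢ: 0.4453, 0.4346, 0.4728, 0.3671, 0.5260; sum H = 2.2458 bits.
RT = a + bH = 160 + 145·2.2458 = 485.64 ms.

486 ms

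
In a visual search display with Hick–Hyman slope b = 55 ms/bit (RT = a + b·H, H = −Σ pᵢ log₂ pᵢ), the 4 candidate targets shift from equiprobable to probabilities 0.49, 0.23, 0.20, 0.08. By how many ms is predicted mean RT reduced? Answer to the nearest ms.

Equiprobable entropy H₀ = log₂ 4 = 2.0000 bits.
Skewed entropy H = −Σ pᵢ log₂ pᵢ = 1.7478 bits.
ΔRT = b·(H₀ − H) = 55 × 0.2522 = 13.87 ms.

14 ms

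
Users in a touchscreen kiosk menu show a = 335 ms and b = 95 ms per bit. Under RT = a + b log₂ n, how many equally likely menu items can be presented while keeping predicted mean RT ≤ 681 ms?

12

Information budget: (681 − 335)/95 = 3.6421 bits, so n ≤ 2^3.6421 = 12.485 → at most 12.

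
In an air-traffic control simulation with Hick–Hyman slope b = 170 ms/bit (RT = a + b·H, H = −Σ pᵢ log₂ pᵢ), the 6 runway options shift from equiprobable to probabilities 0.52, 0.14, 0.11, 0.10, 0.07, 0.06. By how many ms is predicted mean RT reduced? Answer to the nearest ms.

85 ms

The RT saving is b·ΔH. Equiprobable H₀ = log₂(6) = 2.5850 bits; with the given probabilities H = 2.0823 bits.
b·(H₀ − H) = 170 × (2.5850 − 2.0823) = 85.46 ms.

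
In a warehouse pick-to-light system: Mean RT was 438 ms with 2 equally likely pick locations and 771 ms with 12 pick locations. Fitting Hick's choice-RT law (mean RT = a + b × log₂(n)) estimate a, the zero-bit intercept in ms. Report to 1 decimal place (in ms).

Slope: b = (771 − 438) / (log₂ 12 − log₂ 2) = 333/2.5850 = 128.822 ms/bit.
a = RT₁ − b·log₂ n₁ = 438 − 128.822 × 1 = 309.178 ms.

309.2 ms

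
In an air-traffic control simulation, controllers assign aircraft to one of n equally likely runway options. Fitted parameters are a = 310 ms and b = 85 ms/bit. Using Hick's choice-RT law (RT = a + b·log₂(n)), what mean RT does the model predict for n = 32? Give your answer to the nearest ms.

735 ms

log₂(32) = 5 bits, so RT = 310 + 85 × 5 ≈ 735.000 ms.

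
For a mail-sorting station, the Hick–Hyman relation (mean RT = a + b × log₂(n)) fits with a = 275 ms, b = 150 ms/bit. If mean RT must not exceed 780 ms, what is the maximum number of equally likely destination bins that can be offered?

Set 275 + 150·log₂ n ≤ 780 → log₂ n ≤ (780 − 275)/150 = 3.3667.
So n ≤ 2^3.3667 = 10.315; the largest integer n is 10.

10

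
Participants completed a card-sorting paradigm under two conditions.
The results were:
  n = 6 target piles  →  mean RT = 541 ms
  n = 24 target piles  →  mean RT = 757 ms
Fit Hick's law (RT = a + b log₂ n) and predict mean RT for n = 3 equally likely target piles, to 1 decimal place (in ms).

Fit slope and intercept:
  b = (757 − 541) / (log₂ 24 − log₂ 6) = 216 / (4.5850 − 2.5850) = 108.000 ms/bit
  a = 541 − 108.000 × 2.5850 = 261.824 ms
Then RT(3) = 261.824 + 108.000 × log₂ 3 = 261.824 + 108.000 × 1.5850 ≈ 433.000 ms.

433.0 ms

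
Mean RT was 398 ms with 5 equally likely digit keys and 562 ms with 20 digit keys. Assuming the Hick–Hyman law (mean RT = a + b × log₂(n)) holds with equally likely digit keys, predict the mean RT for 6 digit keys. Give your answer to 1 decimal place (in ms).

Solve the two-equation system in a and b:
  b = (562 − 398) / (log₂ 20 − log₂ 5) = 164 / (4.3219 − 2.3219) = 82.000 ms/bit
  a = 398 − 82.000 × 2.3219 = 207.602 ms
Then RT(6) = 207.602 + 82.000 × log₂ 6 = 207.602 + 82.000 × 2.5850 ≈ 419.569 ms.

419.6 ms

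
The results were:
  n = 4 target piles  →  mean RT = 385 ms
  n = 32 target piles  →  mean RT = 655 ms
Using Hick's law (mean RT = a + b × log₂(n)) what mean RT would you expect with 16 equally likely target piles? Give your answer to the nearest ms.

565 ms

RT is linear in log₂ n, so two points fix the line:
  b = (655 − 385) / (log₂ 32 − log₂ 4) = 270 / (5 − 2) = 90 ms/bit
  a = 385 − 90 × 2 = 205 ms
Then RT(16) = 205 + 90 × log₂ 16 = 205 + 90 × 4 ≈ 565.000 ms.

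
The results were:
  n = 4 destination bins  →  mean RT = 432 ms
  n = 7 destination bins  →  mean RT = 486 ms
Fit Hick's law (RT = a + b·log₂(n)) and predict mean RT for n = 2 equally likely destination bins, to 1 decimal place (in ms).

RT is linear in log₂ n, so two points fix the line:
  b = (486 − 432) / (log₂ 7 − log₂ 4) = 54 / (2.8074 − 2) = 66.885 ms/bit
  a = 432 − 66.885 × 2 = 298.230 ms
Then RT(2) = 298.230 + 66.885 × log₂ 2 = 298.230 + 66.885 × 1 ≈ 365.115 ms.

365.1 ms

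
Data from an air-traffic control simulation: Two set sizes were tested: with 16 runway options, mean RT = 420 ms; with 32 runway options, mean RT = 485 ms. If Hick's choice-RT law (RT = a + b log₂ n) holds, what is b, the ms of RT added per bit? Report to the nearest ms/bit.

The slope on a log₂ axis is (485 − 420) / (5 − 4) = 65 ms/bit.

65 ms/bit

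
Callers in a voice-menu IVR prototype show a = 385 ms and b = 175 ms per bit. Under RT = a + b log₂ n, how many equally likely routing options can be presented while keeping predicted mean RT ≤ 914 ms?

175·log₂ n ≤ 914 − 385 = 529, giving log₂ n ≤ 3.0229 and n ≤ 8.128. The largest whole number is 8.

8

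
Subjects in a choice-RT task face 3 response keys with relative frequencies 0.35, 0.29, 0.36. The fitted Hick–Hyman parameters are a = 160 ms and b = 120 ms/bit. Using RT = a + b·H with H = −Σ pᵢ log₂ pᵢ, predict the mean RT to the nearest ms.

349 ms

Entropy contributions −pᵢ log₂ pᵢ: 0.5301, 0.5179, 0.5306; sum H = 1.5786 bits.
RT = a + bH = 160 + 120·1.5786 = 349.43 ms.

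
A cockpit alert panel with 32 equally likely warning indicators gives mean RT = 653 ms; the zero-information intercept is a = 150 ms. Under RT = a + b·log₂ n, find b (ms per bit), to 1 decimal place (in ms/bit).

32 alternatives carry log₂ 32 = 5 bits; the choice cost is 653 − 150 = 503 ms, so b = 503/5 = 100.600 ms/bit.

100.6 ms/bit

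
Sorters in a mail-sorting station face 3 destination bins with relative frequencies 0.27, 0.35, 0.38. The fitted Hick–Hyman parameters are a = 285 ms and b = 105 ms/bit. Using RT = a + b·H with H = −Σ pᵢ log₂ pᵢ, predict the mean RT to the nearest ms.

450 ms

Entropy contributions −pᵢ log₂ pᵢ: 0.5100, 0.5301, 0.5305; sum H = 1.5706 bits.
RT = a + bH = 285 + 105·1.5706 = 449.91 ms.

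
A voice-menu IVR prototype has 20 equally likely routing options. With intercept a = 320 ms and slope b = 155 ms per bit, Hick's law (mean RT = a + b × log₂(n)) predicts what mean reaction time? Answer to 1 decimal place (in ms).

989.9 ms

log₂(20) = 4.3219 bits, so RT = 320 + 155 × 4.3219 ≈ 989.899 ms.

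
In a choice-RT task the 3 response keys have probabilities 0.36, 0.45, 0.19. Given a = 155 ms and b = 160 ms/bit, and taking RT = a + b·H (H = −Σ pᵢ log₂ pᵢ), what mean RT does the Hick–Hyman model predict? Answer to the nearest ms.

Entropy contributions −pᵢ log₂ pᵢ: 0.5306, 0.5184, 0.4552; sum H = 1.5042 bits.
RT = a + bH = 155 + 160·1.5042 = 395.68 ms.

396 ms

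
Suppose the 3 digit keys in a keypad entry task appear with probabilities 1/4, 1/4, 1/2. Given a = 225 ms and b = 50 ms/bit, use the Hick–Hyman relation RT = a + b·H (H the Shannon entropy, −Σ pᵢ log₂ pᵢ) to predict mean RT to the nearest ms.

H = −Σ pᵢ log₂ pᵢ = 0.25·2 + 0.25·2 + 0.5·1 = 1.500 bits.
RT = 225 + 50 × 1.500 = 300.00 ms.

300 ms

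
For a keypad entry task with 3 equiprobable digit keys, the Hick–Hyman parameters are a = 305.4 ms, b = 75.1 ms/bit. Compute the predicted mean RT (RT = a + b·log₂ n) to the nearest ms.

log₂(3) = 1.5850 bits, so RT = 305.4 + 75.1 × 1.5850 ≈ 424.431 ms.

424 ms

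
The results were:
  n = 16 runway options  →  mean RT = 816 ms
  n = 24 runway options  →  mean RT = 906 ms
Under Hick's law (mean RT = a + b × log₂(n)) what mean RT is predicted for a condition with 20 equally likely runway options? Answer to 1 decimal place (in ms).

Fit slope and intercept:
  b = (906 − 816) / (log₂ 24 − log₂ 16) = 90 / (4.5850 − 4) = 153.856 ms/bit
  a = 816 − 153.856 × 4 = 200.576 ms
Then RT(20) = 200.576 + 153.856 × log₂ 20 = 200.576 + 153.856 × 4.3219 ≈ 865.531 ms.

865.5 ms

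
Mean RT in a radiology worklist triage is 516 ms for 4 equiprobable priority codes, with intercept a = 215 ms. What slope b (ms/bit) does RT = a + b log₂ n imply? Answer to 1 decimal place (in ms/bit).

150.5 ms/bit

b = (516 − 215) / log₂(4) = 301 / 2 = 150.500 ms/bit.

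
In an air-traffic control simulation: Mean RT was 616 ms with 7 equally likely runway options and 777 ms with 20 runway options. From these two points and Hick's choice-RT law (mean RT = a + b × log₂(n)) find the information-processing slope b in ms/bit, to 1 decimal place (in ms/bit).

106.3 ms/bit

b = (RT₂ − RT₁)/(log₂ n₂ − log₂ n₁) = (777 − 616)/(4.3219 − 2.8074) = 106.301 ms/bit.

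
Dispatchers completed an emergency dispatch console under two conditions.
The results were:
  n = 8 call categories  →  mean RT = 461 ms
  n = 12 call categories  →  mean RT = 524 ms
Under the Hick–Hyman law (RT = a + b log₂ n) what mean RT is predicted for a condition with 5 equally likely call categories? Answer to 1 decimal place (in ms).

RT is linear in log₂ n, so two points fix the line:
  b = (524 − 461) / (log₂ 12 − log₂ 8) = 63 / (3.5850 − 3) = 107.699 ms/bit
  a = 461 − 107.699 × 3 = 137.902 ms
Then RT(5) = 137.902 + 107.699 × log₂ 5 = 137.902 + 107.699 × 2.3219 ≈ 387.972 ms.

388.0 ms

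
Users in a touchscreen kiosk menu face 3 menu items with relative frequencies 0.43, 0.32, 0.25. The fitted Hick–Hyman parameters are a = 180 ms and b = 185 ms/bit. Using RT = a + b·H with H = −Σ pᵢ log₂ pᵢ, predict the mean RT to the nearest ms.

H = 0.43·log₂(1/0.43) + 0.32·log₂(1/0.32) + 0.25·log₂(1/0.25) = 1.5496 bits.
RT = 180 + 185 × 1.5496 = 466.68 ms.

467 ms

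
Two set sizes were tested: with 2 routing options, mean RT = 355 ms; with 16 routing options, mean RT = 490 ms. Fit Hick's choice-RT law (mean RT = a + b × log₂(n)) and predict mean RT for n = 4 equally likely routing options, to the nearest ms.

With log₂ n on the abscissa the relation is linear; from the two conditions:
  b = (490 − 355) / (log₂ 16 − log₂ 2) = 135 / (4 − 1) = 45 ms/bit
  a = 355 − 45 × 1 = 310 ms
Then RT(4) = 310 + 45 × log₂ 4 = 310 + 45 × 2 ≈ 400.000 ms.

400 ms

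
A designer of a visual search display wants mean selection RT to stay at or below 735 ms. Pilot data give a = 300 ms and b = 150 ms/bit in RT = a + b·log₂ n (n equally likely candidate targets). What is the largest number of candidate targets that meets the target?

Set 300 + 150·log₂ n ≤ 735 → log₂ n ≤ (735 − 300)/150 = 2.9000.
So n ≤ 2^2.9000 = 7.464; the largest integer n is 7.

7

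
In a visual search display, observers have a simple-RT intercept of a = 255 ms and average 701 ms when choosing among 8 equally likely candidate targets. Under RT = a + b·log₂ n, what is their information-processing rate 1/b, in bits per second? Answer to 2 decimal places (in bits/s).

b = (701 − 255)/log₂ 8 = 446/3 = 148.667 ms per bit = 0.14867 s/bit; the reciprocal is 6.726 bits/s.

6.73 bits/s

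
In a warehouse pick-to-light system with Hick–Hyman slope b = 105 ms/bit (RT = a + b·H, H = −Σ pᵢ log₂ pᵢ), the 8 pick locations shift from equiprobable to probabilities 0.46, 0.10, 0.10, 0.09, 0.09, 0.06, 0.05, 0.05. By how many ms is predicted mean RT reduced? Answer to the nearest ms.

The RT saving is b·ΔH. Equiprobable H₀ = log₂(8) = 3.0000 bits; with the given probabilities H = 2.4808 bits.
b·(H₀ − H) = 105 × (3.0000 − 2.4808) = 54.52 ms.

55 ms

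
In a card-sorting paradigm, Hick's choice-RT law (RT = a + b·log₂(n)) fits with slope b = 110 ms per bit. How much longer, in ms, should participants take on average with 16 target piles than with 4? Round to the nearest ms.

ΔRT = (a + b log₂ n₂) − (a + b log₂ n₁) = b·(log₂ n₂ − log₂ n₁).
log₂(16) − log₂(4) = log₂(16/4) = log₂(4) = 2.
ΔRT = 110 × 2.0000 = 220.000 ms.

220 ms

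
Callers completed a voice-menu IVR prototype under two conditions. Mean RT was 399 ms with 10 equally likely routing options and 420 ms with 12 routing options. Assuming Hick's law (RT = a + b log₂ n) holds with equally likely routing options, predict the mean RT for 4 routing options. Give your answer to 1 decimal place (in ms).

293.5 ms

With log₂ n on the abscissa the relation is linear; from the two conditions:
  b = (420 − 399) / (log₂ 12 − log₂ 10) = 21 / (3.5850 − 3.3219) = 79.837 ms/bit
  a = 399 − 79.837 × 3.3219 = 133.786 ms
Then RT(4) = 133.786 + 79.837 × log₂ 4 = 133.786 + 79.837 × 2 ≈ 293.461 ms.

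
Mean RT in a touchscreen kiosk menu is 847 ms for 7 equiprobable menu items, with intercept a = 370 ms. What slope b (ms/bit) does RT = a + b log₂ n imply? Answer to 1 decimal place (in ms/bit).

log₂(7) = 2.8074 bits.
b = (RT − a)/log₂ n = (847 − 370) / 2.8074 = 169.911 ms/bit.

169.9 ms/bit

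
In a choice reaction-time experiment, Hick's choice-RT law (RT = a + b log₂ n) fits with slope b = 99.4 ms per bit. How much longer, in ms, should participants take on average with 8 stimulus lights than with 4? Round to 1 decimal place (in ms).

99.4 ms

Only the slope matters, since a is common to both: ΔRT = b·log₂(n₂/n₁).
log₂(8) − log₂(4) = log₂(8/4) = log₂(2) = 1.
ΔRT = 99.4 × 1.0000 = 99.400 ms.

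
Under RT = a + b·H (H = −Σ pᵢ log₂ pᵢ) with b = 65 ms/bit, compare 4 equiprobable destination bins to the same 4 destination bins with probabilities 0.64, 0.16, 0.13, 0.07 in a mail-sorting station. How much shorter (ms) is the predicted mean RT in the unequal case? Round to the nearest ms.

33 ms

The RT saving is b·ΔH. Equiprobable H₀ = log₂(4) = 2.0000 bits; with the given probabilities H = 1.4863 bits.
b·(H₀ − H) = 65 × (2.0000 − 1.4863) = 33.39 ms.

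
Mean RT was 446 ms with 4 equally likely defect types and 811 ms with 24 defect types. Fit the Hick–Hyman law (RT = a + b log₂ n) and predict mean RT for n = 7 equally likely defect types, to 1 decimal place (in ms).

560.0 ms

RT is linear in log₂ n, so two points fix the line:
  b = (811 − 446) / (log₂ 24 − log₂ 4) = 365 / (4.5850 − 2) = 141.201 ms/bit
  a = 446 − 141.201 × 2 = 163.597 ms
Then RT(7) = 163.597 + 141.201 × log₂ 7 = 163.597 + 141.201 × 2.8074 ≈ 560.000 ms.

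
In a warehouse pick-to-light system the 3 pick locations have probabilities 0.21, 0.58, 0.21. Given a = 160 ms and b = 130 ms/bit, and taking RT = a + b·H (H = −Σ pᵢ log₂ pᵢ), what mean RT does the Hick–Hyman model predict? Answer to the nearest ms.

Entropy contributions −pᵢ log₂ pᵢ: 0.4728, 0.4558, 0.4728; sum H = 1.4015 bits.
RT = a + bH = 160 + 130·1.4015 = 342.19 ms.

342 ms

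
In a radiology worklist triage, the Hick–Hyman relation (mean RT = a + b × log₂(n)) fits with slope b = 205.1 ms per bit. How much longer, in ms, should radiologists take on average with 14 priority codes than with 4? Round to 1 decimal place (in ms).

370.7 ms

Only the slope matters, since a is common to both: ΔRT = b·log₂(n₂/n₁).
log₂(14) − log₂(4) = 3.8074 − 2 = 1.8074.
ΔRT = 205.1 × 1.8074 = 370.688 ms.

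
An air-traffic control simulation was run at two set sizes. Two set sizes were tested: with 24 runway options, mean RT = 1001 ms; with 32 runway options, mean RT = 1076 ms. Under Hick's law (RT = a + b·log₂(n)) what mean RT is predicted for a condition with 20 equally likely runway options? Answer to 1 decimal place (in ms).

Fit slope and intercept:
  b = (1076 − 1001) / (log₂ 32 − log₂ 24) = 75 / (5 − 4.5850) = 180.707 ms/bit
  a = 1001 − 180.707 × 4.5850 = 172.467 ms
Then RT(20) = 172.467 + 180.707 × log₂ 20 = 172.467 + 180.707 × 4.3219 ≈ 953.468 ms.

953.5 ms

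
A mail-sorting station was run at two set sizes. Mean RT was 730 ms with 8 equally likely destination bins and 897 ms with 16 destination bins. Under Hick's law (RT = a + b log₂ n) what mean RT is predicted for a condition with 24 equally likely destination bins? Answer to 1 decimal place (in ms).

Solve the two-equation system in a and b:
  b = (897 − 730) / (log₂ 16 − log₂ 8) = 167 / (4 − 3) = 167.000 ms/bit
  a = 730 − 167.000 × 3 = 229.000 ms
Then RT(24) = 229.000 + 167.000 × log₂ 24 = 229.000 + 167.000 × 4.5850 ≈ 994.689 ms.

994.7 ms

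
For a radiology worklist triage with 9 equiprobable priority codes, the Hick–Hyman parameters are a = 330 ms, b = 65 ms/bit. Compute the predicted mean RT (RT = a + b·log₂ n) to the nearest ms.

log₂(9) = 3.1699 bits, so RT = 330 + 65 × 3.1699 ≈ 536.045 ms.

536 ms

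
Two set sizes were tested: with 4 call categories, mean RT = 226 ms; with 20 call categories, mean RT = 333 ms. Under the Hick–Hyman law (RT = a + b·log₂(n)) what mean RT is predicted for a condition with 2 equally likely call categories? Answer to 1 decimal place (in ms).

179.9 ms

RT is linear in log₂ n, so two points fix the line:
  b = (333 − 226) / (log₂ 20 − log₂ 4) = 107 / (4.3219 − 2) = 46.082 ms/bit
  a = 226 − 46.082 × 2 = 133.835 ms
Then RT(2) = 133.835 + 46.082 × log₂ 2 = 133.835 + 46.082 × 1 ≈ 179.918 ms.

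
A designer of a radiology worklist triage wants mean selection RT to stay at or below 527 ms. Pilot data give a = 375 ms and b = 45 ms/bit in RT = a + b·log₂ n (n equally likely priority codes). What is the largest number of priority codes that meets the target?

10

Information budget: (527 − 375)/45 = 3.3778 bits, so n ≤ 2^3.3778 = 10.395 → at most 10.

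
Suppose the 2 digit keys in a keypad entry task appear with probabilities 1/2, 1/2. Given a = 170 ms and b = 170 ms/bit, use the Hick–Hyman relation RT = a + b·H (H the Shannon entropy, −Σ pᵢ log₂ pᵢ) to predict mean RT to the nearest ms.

Each term −pᵢ log₂ pᵢ: 0.5·1 + 0.5·1; summed, H = 1.000 bits.
Mean RT = a + bH = 170 + 170·1.000 = 340.00 ms.

340 ms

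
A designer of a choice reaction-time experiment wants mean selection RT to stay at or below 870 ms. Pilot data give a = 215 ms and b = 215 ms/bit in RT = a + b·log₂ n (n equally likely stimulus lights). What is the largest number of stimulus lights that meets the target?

8

Information budget: (870 − 215)/215 = 3.0465 bits, so n ≤ 2^3.0465 = 8.262 → at most 8.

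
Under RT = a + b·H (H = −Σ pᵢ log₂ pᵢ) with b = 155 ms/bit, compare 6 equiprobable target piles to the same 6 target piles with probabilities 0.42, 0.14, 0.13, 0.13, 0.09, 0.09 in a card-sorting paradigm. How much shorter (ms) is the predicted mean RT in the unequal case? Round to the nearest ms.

42 ms

The RT saving is b·ΔH. Equiprobable H₀ = log₂(6) = 2.5850 bits; with the given probabilities H = 2.3134 bits.
b·(H₀ − H) = 155 × (2.5850 − 2.3134) = 42.10 ms.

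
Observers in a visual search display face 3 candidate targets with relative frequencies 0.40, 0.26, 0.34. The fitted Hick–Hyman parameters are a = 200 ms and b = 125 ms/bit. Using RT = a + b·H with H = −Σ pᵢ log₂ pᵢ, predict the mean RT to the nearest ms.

395 ms

H = 0.40·log₂(1/0.40) + 0.26·log₂(1/0.26) + 0.34·log₂(1/0.34) = 1.5632 bits.
RT = 200 + 125 × 1.5632 = 395.40 ms.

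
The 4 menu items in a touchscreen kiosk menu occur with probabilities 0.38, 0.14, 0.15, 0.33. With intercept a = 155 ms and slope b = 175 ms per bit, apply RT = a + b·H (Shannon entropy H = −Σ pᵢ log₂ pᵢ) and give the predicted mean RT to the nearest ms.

482 ms

Entropy contributions −pᵢ log₂ pᵢ: 0.5305, 0.3971, 0.4105, 0.5278; sum H = 1.8659 bits.
RT = a + bH = 155 + 175·1.8659 = 481.54 ms.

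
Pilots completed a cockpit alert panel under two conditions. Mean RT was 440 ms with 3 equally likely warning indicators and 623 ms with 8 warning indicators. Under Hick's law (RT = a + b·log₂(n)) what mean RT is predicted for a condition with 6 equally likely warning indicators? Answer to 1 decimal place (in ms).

With log₂ n on the abscissa the relation is linear; from the two conditions:
  b = (623 − 440) / (log₂ 8 − log₂ 3) = 183 / (3 − 1.5850) = 129.325 ms/bit
  a = 440 − 129.325 × 1.5850 = 235.024 ms
Then RT(6) = 235.024 + 129.325 × log₂ 6 = 235.024 + 129.325 × 2.5850 ≈ 569.325 ms.

569.3 ms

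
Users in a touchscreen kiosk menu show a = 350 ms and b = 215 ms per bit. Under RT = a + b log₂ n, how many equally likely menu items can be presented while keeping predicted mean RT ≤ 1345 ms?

Information budget: (1345 − 350)/215 = 4.6279 bits, so n ≤ 2^4.6279 = 24.725 → at most 24.

24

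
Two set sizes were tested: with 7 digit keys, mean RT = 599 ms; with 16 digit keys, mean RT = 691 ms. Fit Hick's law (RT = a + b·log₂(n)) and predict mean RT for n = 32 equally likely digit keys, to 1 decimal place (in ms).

768.1 ms

Fit slope and intercept:
  b = (691 − 599) / (log₂ 16 − log₂ 7) = 92 / (4 − 2.8074) = 77.139 ms/bit
  a = 599 − 77.139 × 2.8074 = 382.442 ms
Then RT(32) = 382.442 + 77.139 × log₂ 32 = 382.442 + 77.139 × 5 ≈ 768.139 ms.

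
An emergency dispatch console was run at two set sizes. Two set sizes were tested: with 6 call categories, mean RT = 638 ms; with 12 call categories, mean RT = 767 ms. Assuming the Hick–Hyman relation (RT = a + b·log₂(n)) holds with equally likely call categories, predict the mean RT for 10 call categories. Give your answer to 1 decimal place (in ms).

RT is linear in log₂ n, so two points fix the line:
  b = (767 − 638) / (log₂ 12 − log₂ 6) = 129 / (3.5850 − 2.5850) = 129.000 ms/bit
  a = 638 − 129.000 × 2.5850 = 304.540 ms
Then RT(10) = 304.540 + 129.000 × log₂ 10 = 304.540 + 129.000 × 3.3219 ≈ 733.069 ms.

733.1 ms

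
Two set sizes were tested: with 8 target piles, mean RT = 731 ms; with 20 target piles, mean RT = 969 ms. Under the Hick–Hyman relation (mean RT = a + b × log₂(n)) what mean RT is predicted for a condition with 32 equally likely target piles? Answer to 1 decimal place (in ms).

RT is linear in log₂ n, so two points fix the line:
  b = (969 − 731) / (log₂ 20 − log₂ 8) = 238 / (4.3219 − 3) = 180.040 ms/bit
  a = 731 − 180.040 × 3 = 190.880 ms
Then RT(32) = 190.880 + 180.040 × log₂ 32 = 190.880 + 180.040 × 5 ≈ 1091.080 ms.

1091.1 ms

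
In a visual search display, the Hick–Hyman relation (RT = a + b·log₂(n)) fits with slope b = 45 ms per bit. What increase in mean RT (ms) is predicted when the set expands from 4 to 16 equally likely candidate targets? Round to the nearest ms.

90 ms

ΔRT = (a + b log₂ n₂) − (a + b log₂ n₁) = b·(log₂ n₂ − log₂ n₁).
log₂(16) − log₂(4) = log₂(16/4) = log₂(4) = 2.
ΔRT = 45 × 2.0000 = 90.000 ms.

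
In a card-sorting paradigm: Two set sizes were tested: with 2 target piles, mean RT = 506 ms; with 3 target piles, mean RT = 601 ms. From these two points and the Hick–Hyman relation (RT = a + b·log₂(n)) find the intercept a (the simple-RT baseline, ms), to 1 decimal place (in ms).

343.6 ms

b = (RT₂ − RT₁)/(log₂ n₂ − log₂ n₁) = (601 − 506)/(1.5850 − 1) = 162.404 ms/bit.
Intercept: a = 506 − 162.404·log₂(2) = 343.596 ms.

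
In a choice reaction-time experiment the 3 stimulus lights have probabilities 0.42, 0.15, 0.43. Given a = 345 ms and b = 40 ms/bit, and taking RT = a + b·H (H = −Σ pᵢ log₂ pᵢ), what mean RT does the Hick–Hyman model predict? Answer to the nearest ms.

Entropy contributions −pᵢ log₂ pᵢ: 0.5256, 0.4105, 0.5236; sum H = 1.4598 bits.
RT = a + bH = 345 + 40·1.4598 = 403.39 ms.

403 ms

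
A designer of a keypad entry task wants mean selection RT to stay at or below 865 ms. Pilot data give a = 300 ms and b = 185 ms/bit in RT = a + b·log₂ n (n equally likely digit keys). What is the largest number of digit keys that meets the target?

8

185·log₂ n ≤ 865 − 300 = 565, giving log₂ n ≤ 3.0541 and n ≤ 8.305. The largest whole number is 8.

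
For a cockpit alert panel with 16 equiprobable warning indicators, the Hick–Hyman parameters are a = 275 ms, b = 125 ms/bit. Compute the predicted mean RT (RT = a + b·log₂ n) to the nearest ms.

775 ms

log₂(16) = 4 bits, so RT = 275 + 125 × 4 ≈ 775.000 ms.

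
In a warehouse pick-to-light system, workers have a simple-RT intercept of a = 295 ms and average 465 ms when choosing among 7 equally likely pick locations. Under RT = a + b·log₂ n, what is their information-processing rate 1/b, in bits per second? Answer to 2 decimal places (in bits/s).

Choice component = 465 − 295 = 170 ms over log₂(7) = 2.8074 bits.
b = 170 / 2.8074 = 60.555 ms/bit, so 1/b = 16.514 bits/s.

16.51 bits/s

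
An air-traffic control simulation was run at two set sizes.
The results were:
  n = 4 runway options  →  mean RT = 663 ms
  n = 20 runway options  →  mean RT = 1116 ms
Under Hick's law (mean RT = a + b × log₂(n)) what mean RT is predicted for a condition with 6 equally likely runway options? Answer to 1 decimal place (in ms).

Solve the two-equation system in a and b:
  b = (1116 − 663) / (log₂ 20 − log₂ 4) = 453 / (4.3219 − 2) = 195.096 ms/bit
  a = 663 − 195.096 × 2 = 272.807 ms
Then RT(6) = 272.807 + 195.096 × log₂ 6 = 272.807 + 195.096 × 2.5850 ≈ 777.124 ms.

777.1 ms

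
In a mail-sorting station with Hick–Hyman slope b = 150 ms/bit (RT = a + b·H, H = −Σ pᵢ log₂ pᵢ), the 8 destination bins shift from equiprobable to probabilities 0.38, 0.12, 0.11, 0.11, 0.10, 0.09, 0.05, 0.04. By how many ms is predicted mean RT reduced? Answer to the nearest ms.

53 ms

The RT saving is b·ΔH. Equiprobable H₀ = log₂(8) = 3.0000 bits; with the given probabilities H = 2.6448 bits.
b·(H₀ − H) = 150 × (3.0000 − 2.6448) = 53.28 ms.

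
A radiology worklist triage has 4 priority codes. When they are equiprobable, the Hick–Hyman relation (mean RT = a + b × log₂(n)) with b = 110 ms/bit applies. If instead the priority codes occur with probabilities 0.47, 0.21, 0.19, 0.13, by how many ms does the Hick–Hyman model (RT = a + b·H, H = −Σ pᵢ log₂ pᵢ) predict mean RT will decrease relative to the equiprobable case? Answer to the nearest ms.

20 ms

Equiprobable entropy H₀ = log₂ 4 = 2.0000 bits.
Skewed entropy H = −Σ pᵢ log₂ pᵢ = 1.8226 bits.
ΔRT = b·(H₀ − H) = 110 × 0.1774 = 19.51 ms.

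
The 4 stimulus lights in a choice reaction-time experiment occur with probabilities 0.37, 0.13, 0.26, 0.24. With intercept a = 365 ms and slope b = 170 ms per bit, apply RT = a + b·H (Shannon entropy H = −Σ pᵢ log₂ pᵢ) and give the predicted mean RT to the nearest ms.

690 ms

Entropy contributions −pᵢ log₂ pᵢ: 0.5307, 0.3826, 0.5053, 0.4941; sum H = 1.9128 bits.
RT = a + bH = 365 + 170·1.9128 = 690.18 ms.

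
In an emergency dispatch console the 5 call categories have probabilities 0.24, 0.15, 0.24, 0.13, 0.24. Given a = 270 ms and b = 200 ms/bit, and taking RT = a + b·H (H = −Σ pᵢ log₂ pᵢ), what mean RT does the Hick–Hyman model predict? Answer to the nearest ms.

H = 0.24·log₂(1/0.24) + 0.15·log₂(1/0.15) + 0.24·log₂(1/0.24) + 0.13·log₂(1/0.13) + 0.24·log₂(1/0.24) = 2.2756 bits.
RT = 270 + 200 × 2.2756 = 725.12 ms.

725 ms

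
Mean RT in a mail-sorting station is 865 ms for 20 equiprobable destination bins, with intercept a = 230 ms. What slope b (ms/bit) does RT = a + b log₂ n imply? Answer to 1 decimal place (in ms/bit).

146.9 ms/bit

b = (865 − 230) / log₂(20) = 635 / 4.3219 = 146.925 ms/bit.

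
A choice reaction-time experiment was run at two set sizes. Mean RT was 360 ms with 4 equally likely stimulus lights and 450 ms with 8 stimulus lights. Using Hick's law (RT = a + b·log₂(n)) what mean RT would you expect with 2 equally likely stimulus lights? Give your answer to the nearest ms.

270 ms

RT is linear in log₂ n, so two points fix the line:
  b = (450 − 360) / (log₂ 8 − log₂ 4) = 90 / (3 − 2) = 90 ms/bit
  a = 360 − 90 × 2 = 180 ms
Then RT(2) = 180 + 90 × log₂ 2 = 180 + 90 × 1 ≈ 270.000 ms.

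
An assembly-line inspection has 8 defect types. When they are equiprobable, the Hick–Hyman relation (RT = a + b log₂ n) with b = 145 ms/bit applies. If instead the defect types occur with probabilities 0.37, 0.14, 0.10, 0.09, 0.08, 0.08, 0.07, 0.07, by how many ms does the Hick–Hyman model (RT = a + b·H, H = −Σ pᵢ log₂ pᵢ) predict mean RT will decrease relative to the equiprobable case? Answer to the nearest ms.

45 ms

Equiprobable entropy H₀ = log₂ 8 = 3.0000 bits.
Skewed entropy H = −Σ pᵢ log₂ pᵢ = 2.6928 bits.
ΔRT = b·(H₀ − H) = 145 × 0.3072 = 44.54 ms.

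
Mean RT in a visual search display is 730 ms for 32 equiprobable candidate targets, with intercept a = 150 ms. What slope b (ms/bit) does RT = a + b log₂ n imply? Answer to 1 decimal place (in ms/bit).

116.0 ms/bit

log₂(32) = 5 bits.
b = (RT − a)/log₂ n = (730 − 150) / 5 = 116.000 ms/bit.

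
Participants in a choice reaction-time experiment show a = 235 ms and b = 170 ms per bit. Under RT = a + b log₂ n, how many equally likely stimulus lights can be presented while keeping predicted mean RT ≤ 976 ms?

20

Information budget: (976 − 235)/170 = 4.3588 bits, so n ≤ 2^4.3588 = 20.518 → at most 20.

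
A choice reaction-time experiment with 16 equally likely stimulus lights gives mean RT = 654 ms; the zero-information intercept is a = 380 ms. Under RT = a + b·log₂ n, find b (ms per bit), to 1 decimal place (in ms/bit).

log₂(16) = 4 bits.
b = (RT − a)/log₂ n = (654 − 380) / 4 = 68.500 ms/bit.

68.5 ms/bit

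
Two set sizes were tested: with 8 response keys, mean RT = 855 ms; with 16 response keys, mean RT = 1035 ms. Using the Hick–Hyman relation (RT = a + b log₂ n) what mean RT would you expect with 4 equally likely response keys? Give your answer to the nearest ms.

675 ms

RT is linear in log₂ n, so two points fix the line:
  b = (1035 − 855) / (log₂ 16 − log₂ 8) = 180 / (4 − 3) = 180 ms/bit
  a = 855 − 180 × 3 = 315 ms
Then RT(4) = 315 + 180 × log₂ 4 = 315 + 180 × 2 ≈ 675.000 ms.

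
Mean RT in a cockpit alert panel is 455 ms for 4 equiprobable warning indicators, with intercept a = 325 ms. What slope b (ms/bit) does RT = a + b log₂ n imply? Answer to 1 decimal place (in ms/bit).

65.0 ms/bit

b = (455 − 325) / log₂(4) = 130 / 2 = 65.000 ms/bit.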